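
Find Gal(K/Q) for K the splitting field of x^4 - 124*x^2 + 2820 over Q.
Gal(K/Q) = V_4 (Klein four-group, Z/2Z × Z/2Z)

f factors as (x^2 - 94)(x^2 - 30), so the splitting field is K = Q(sqrt(94), sqrt(30)). The elements 94, 30, 2820 are all non-squares in Q, so sqrt(94) and sqrt(30) generate independent quadratic extensions. Thus [K:Q] = 4 and Gal(K/Q) is generated by the two order-2 automorphisms sqrt(94) ↦ -sqrt(94) and sqrt(30) ↦ -sqrt(30), giving V_4.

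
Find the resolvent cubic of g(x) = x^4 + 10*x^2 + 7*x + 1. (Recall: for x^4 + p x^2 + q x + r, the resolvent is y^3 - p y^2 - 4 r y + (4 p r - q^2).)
h(y) = y^3 - 10*y^2 - 4*y - 9

Identify coefficients: p = 10, q = 7, r = 1.
Plug into h(y) = y^3 - p y^2 - 4 r y + (4 p r - q^2):
  h(y) = y^3 - (10) y^2 - 4*(1) y + (4*(10)*(1) - (7)^2)
       = y^3 + (-10) y^2 + (-4) y + (-9).
Simplifying: h(y) = y^3 - 10*y^2 - 4*y - 9.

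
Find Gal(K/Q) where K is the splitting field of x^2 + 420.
Gal(K/Q) = Z/2Z (cyclic of order 2)

x^2 + 420 is irreducible over Q since -420 is not a rational square. The splitting field Q(sqrt(-420)) has degree 2 over Q, and its unique nontrivial automorphism is sqrt(-420) ↦ -sqrt(-420). Hence Gal(Q(sqrt(-420))/Q) = Z/2Z.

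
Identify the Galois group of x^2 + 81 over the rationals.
Gal(K/Q) = Z/2Z (cyclic of order 2)

x^2 + 81 is irreducible over Q since -81 is not a rational square. The splitting field Q(sqrt(-81)) has degree 2 over Q, and its unique nontrivial automorphism is sqrt(-81) ↦ -sqrt(-81). Hence Gal(Q(sqrt(-81))/Q) = Z/2Z.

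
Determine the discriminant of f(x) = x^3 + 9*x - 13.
Δ = -7479

For a depressed cubic x^3 + p x + q the discriminant is Δ = -4 p^3 - 27 q^2 = -4*(9)^3 - 27*(-13)^2 = -2916 - 4563 = -7479.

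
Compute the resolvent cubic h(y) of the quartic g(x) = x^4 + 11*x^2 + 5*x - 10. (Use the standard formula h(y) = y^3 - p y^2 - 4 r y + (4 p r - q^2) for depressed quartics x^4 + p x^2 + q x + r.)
h(y) = y^3 - 11*y^2 + 40*y - 465

Identify coefficients: p = 11, q = 5, r = -10.
Plug into h(y) = y^3 - p y^2 - 4 r y + (4 p r - q^2):
  h(y) = y^3 - (11) y^2 - 4*(-10) y + (4*(11)*(-10) - (5)^2)
       = y^3 + (-11) y^2 + (40) y + (-465).
Simplifying: h(y) = y^3 - 11*y^2 + 40*y - 465.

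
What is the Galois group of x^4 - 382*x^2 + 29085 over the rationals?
Gal(K/Q) = V_4 (Klein four-group, Z/2Z × Z/2Z)

f factors as (x^2 - 105)(x^2 - 277), so the splitting field is K = Q(sqrt(105), sqrt(277)). The elements 105, 277, 29085 are all non-squares in Q, so sqrt(105) and sqrt(277) generate independent quadratic extensions. Thus [K:Q] = 4 and Gal(K/Q) is generated by the two order-2 automorphisms sqrt(105) ↦ -sqrt(105) and sqrt(277) ↦ -sqrt(277), giving V_4.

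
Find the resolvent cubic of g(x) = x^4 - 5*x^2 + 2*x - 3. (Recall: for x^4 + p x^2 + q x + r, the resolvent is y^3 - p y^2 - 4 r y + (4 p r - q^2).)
h(y) = y^3 + 5*y^2 + 12*y + 56

Identify coefficients: p = -5, q = 2, r = -3.
Plug into h(y) = y^3 - p y^2 - 4 r y + (4 p r - q^2):
  h(y) = y^3 - (-5) y^2 - 4*(-3) y + (4*(-5)*(-3) - (2)^2)
       = y^3 + (5) y^2 + (12) y + (56).
Simplifying: h(y) = y^3 + 5*y^2 + 12*y + 56.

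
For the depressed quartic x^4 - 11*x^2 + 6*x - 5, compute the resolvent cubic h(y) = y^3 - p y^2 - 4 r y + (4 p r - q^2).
h(y) = y^3 + 11*y^2 + 20*y + 184

Identify coefficients: p = -11, q = 6, r = -5.
Plug into h(y) = y^3 - p y^2 - 4 r y + (4 p r - q^2):
  h(y) = y^3 - (-11) y^2 - 4*(-5) y + (4*(-11)*(-5) - (6)^2)
       = y^3 + (11) y^2 + (20) y + (184).
Simplifying: h(y) = y^3 + 11*y^2 + 20*y + 184.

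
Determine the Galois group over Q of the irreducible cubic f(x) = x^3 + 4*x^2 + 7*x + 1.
Gal(K/Q) = S_3 (symmetric group of order 6)

Compute the discriminant of x^3 + (4)*x^2 + (7)*x + (1): Δ = -367. Since Δ is not a rational square, the Galois group is not contained in A_3; it must be the full S_3 (irreducibility of the cubic rules out anything smaller).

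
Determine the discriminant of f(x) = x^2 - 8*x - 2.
Δ = 72

For a quadratic a x^2 + b x + c the discriminant is Δ = b^2 - 4ac = (-8)^2 - 4*(1)*(-2) = 64 - (-8) = 72.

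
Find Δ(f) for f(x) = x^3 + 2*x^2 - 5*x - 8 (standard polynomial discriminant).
Δ = 568

For x^3 + a x^2 + b x + c the discriminant is Δ = 18 a b c - 4 a^3 c + a^2 b^2 - 4 b^3 - 27 c^2.
Plug a = 2, b = -5, c = -8:
  18*(2)*(-5)*(-8) - 4*(2)^3*(-8) + (2)^2*(-5)^2 - 4*(-5)^3 - 27*(-8)^2
  = 1440 + (256) + 100 + (500) + (-1728)
  = 568.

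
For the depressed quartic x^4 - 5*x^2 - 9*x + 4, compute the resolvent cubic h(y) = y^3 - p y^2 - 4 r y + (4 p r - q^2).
h(y) = y^3 + 5*y^2 - 16*y - 161

Identify coefficients: p = -5, q = -9, r = 4.
Plug into h(y) = y^3 - p y^2 - 4 r y + (4 p r - q^2):
  h(y) = y^3 - (-5) y^2 - 4*(4) y + (4*(-5)*(4) - (-9)^2)
       = y^3 + (5) y^2 + (-16) y + (-161).
Simplifying: h(y) = y^3 + 5*y^2 - 16*y - 161.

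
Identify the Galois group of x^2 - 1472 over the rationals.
Gal(K/Q) = Z/2Z (cyclic of order 2)

x^2 - 1472 is irreducible over Q since 1472 is not a rational square. The splitting field Q(sqrt(1472)) has degree 2 over Q, and its unique nontrivial automorphism is sqrt(1472) ↦ -sqrt(1472). Hence Gal(Q(sqrt(1472))/Q) = Z/2Z.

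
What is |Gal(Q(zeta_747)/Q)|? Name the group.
|Gal(Q(zeta_747)/Q)| = phi(747) = 492; group ≅ (Z/747Z)^* ≅ Z/6Z × Z/82Z

The n-th cyclotomic polynomial Φ_747(x) is the minimal polynomial of zeta_747 over Q and has degree phi(747) = 492. So Q(zeta_747) is a degree-492 Galois extension with Galois group (Z/747Z)^*. By CRT, (Z/747Z)^* ≅ (Z/9Z)^* × (Z/83Z)^*. Each prime-power unit group is (Z/9Z)^* ≅ Z/6Z; (Z/83Z)^* ≅ Z/82Z. Hence Gal(Q(zeta_747)/Q) ≅ Z/6Z × Z/82Z.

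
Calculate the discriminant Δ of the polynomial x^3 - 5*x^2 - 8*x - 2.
Δ = 1100

For x^3 + a x^2 + b x + c the discriminant is Δ = 18 a b c - 4 a^3 c + a^2 b^2 - 4 b^3 - 27 c^2.
Plug a = -5, b = -8, c = -2:
  18*(-5)*(-8)*(-2) - 4*(-5)^3*(-2) + (-5)^2*(-8)^2 - 4*(-8)^3 - 27*(-2)^2
  = -1440 + (-1000) + 1600 + (2048) + (-108)
  = 1100.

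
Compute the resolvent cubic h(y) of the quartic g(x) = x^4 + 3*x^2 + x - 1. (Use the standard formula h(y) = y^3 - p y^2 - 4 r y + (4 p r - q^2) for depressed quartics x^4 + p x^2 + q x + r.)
h(y) = y^3 - 3*y^2 + 4*y - 13

Identify coefficients: p = 3, q = 1, r = -1.
Plug into h(y) = y^3 - p y^2 - 4 r y + (4 p r - q^2):
  h(y) = y^3 - (3) y^2 - 4*(-1) y + (4*(3)*(-1) - (1)^2)
       = y^3 + (-3) y^2 + (4) y + (-13).
Simplifying: h(y) = y^3 - 3*y^2 + 4*y - 13.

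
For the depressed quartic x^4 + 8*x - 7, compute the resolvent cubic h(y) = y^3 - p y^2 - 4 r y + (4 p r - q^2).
h(y) = y^3 + 28*y - 64

Identify coefficients: p = 0, q = 8, r = -7.
Plug into h(y) = y^3 - p y^2 - 4 r y + (4 p r - q^2):
  h(y) = y^3 - (0) y^2 - 4*(-7) y + (4*(0)*(-7) - (8)^2)
       = y^3 + (0) y^2 + (28) y + (-64).
Simplifying: h(y) = y^3 + 28*y - 64.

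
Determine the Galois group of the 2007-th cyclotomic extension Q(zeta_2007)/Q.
|Gal(Q(zeta_2007)/Q)| = phi(2007) = 1332; group ≅ (Z/2007Z)^* ≅ Z/6Z × Z/222Z

The n-th cyclotomic polynomial Φ_2007(x) is the minimal polynomial of zeta_2007 over Q and has degree phi(2007) = 1332. So Q(zeta_2007) is a degree-1332 Galois extension with Galois group (Z/2007Z)^*. By CRT, (Z/2007Z)^* ≅ (Z/9Z)^* × (Z/223Z)^*. Each prime-power unit group is (Z/9Z)^* ≅ Z/6Z; (Z/223Z)^* ≅ Z/222Z. Hence Gal(Q(zeta_2007)/Q) ≅ Z/6Z × Z/222Z.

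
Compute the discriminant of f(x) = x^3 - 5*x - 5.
Δ = -175

For a depressed cubic x^3 + p x + q the discriminant is Δ = -4 p^3 - 27 q^2 = -4*(-5)^3 - 27*(-5)^2 = 500 - 675 = -175.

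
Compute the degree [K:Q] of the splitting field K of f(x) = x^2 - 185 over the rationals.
[K:Q] = 2

The polynomial x^2 - 185 is irreducible over Q since 185 is not a perfect square. Its splitting field is Q(sqrt(185)), which has degree 2 over Q.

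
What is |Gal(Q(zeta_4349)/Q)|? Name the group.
|Gal(Q(zeta_4349)/Q)| = phi(4349) = 4348; group ≅ (Z/4349Z)^* ≅ Z/4348Z

The n-th cyclotomic polynomial Φ_4349(x) is the minimal polynomial of zeta_4349 over Q and has degree phi(4349) = 4348. So Q(zeta_4349) is a degree-4348 Galois extension with Galois group (Z/4349Z)^*. (Z/4349Z)^* is cyclic since 4349 is an odd prime power (or 4). Hence Gal(Q(zeta_4349)/Q) ≅ Z/4348Z.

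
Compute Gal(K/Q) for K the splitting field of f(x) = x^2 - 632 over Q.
Gal(K/Q) = Z/2Z (cyclic of order 2)

x^2 - 632 is irreducible over Q since 632 is not a rational square. The splitting field Q(sqrt(632)) has degree 2 over Q, and its unique nontrivial automorphism is sqrt(632) ↦ -sqrt(632). Hence Gal(Q(sqrt(632))/Q) = Z/2Z.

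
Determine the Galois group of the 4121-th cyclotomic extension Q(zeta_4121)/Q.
|Gal(Q(zeta_4121)/Q)| = phi(4121) = 3792; group ≅ (Z/4121Z)^* ≅ Z/12Z × Z/316Z

The n-th cyclotomic polynomial Φ_4121(x) is the minimal polynomial of zeta_4121 over Q and has degree phi(4121) = 3792. So Q(zeta_4121) is a degree-3792 Galois extension with Galois group (Z/4121Z)^*. By CRT, (Z/4121Z)^* ≅ (Z/13Z)^* × (Z/317Z)^*. Each prime-power unit group is (Z/13Z)^* ≅ Z/12Z; (Z/317Z)^* ≅ Z/316Z. Hence Gal(Q(zeta_4121)/Q) ≅ Z/12Z × Z/316Z.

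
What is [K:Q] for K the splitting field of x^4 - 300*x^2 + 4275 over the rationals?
[K:Q] = 4

f factors as (x^2 - 285)(x^2 - 15); the splitting field is K = Q(sqrt(285), sqrt(15)). Since 285, 15, and 4275 are all non-squares in Q, the three subfields Q(sqrt(285)), Q(sqrt(15)), Q(sqrt(4275)) are distinct degree-2 extensions, so [K:Q] = 4 (Klein four Galois group).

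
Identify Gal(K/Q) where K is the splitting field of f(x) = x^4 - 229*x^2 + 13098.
Gal(K/Q) = V_4 (Klein four-group, Z/2Z × Z/2Z)

f factors as (x^2 - 111)(x^2 - 118), so the splitting field is K = Q(sqrt(111), sqrt(118)). The elements 111, 118, 13098 are all non-squares in Q, so sqrt(111) and sqrt(118) generate independent quadratic extensions. Thus [K:Q] = 4 and Gal(K/Q) is generated by the two order-2 automorphisms sqrt(111) ↦ -sqrt(111) and sqrt(118) ↦ -sqrt(118), giving V_4.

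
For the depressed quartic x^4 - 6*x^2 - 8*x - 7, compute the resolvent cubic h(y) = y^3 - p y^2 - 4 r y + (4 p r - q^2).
h(y) = y^3 + 6*y^2 + 28*y + 104

Identify coefficients: p = -6, q = -8, r = -7.
Plug into h(y) = y^3 - p y^2 - 4 r y + (4 p r - q^2):
  h(y) = y^3 - (-6) y^2 - 4*(-7) y + (4*(-6)*(-7) - (-8)^2)
       = y^3 + (6) y^2 + (28) y + (104).
Simplifying: h(y) = y^3 + 6*y^2 + 28*y + 104.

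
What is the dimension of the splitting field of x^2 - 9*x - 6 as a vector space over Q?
[K:Q] = 2

The discriminant of x^2 + (-9)*x + (-6) is b^2 - 4c = 81 - (-24) = 105. Since 105 is not a perfect square in Q, the polynomial is irreducible over Q. Its two roots generate a degree-2 extension, so [K:Q] = 2.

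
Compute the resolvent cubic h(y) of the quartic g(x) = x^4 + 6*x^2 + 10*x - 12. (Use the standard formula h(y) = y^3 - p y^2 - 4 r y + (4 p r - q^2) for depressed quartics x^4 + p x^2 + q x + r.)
h(y) = y^3 - 6*y^2 + 48*y - 388

Identify coefficients: p = 6, q = 10, r = -12.
Plug into h(y) = y^3 - p y^2 - 4 r y + (4 p r - q^2):
  h(y) = y^3 - (6) y^2 - 4*(-12) y + (4*(6)*(-12) - (10)^2)
       = y^3 + (-6) y^2 + (48) y + (-388).
Simplifying: h(y) = y^3 - 6*y^2 + 48*y - 388.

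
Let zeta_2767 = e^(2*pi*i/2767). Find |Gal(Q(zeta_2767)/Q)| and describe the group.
|Gal(Q(zeta_2767)/Q)| = phi(2767) = 2766; group ≅ (Z/2767Z)^* ≅ Z/2766Z

The n-th cyclotomic polynomial Φ_2767(x) is the minimal polynomial of zeta_2767 over Q and has degree phi(2767) = 2766. So Q(zeta_2767) is a degree-2766 Galois extension with Galois group (Z/2767Z)^*. (Z/2767Z)^* is cyclic since 2767 is an odd prime power (or 4). Hence Gal(Q(zeta_2767)/Q) ≅ Z/2766Z.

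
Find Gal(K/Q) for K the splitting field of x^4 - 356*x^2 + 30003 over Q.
Gal(K/Q) = V_4 (Klein four-group, Z/2Z × Z/2Z)

f factors as (x^2 - 219)(x^2 - 137), so the splitting field is K = Q(sqrt(219), sqrt(137)). The elements 219, 137, 30003 are all non-squares in Q, so sqrt(219) and sqrt(137) generate independent quadratic extensions. Thus [K:Q] = 4 and Gal(K/Q) is generated by the two order-2 automorphisms sqrt(219) ↦ -sqrt(219) and sqrt(137) ↦ -sqrt(137), giving V_4.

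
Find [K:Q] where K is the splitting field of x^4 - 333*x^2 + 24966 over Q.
[K:Q] = 4

f factors as (x^2 - 114)(x^2 - 219); the splitting field is K = Q(sqrt(114), sqrt(219)). Since 114, 219, and 24966 are all non-squares in Q, the three subfields Q(sqrt(114)), Q(sqrt(219)), Q(sqrt(24966)) are distinct degree-2 extensions, so [K:Q] = 4 (Klein four Galois group).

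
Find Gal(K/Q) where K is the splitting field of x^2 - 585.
Gal(K/Q) = Z/2Z (cyclic of order 2)

x^2 - 585 is irreducible over Q since 585 is not a rational square. The splitting field Q(sqrt(585)) has degree 2 over Q, and its unique nontrivial automorphism is sqrt(585) ↦ -sqrt(585). Hence Gal(Q(sqrt(585))/Q) = Z/2Z.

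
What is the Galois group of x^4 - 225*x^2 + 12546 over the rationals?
Gal(K/Q) = V_4 (Klein four-group, Z/2Z × Z/2Z)

f factors as (x^2 - 123)(x^2 - 102), so the splitting field is K = Q(sqrt(123), sqrt(102)). The elements 123, 102, 12546 are all non-squares in Q, so sqrt(123) and sqrt(102) generate independent quadratic extensions. Thus [K:Q] = 4 and Gal(K/Q) is generated by the two order-2 automorphisms sqrt(123) ↦ -sqrt(123) and sqrt(102) ↦ -sqrt(102), giving V_4.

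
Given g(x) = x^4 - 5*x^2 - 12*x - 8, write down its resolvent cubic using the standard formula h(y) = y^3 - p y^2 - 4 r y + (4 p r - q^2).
h(y) = y^3 + 5*y^2 + 32*y + 16

Identify coefficients: p = -5, q = -12, r = -8.
Plug into h(y) = y^3 - p y^2 - 4 r y + (4 p r - q^2):
  h(y) = y^3 - (-5) y^2 - 4*(-8) y + (4*(-5)*(-8) - (-12)^2)
       = y^3 + (5) y^2 + (32) y + (16).
Simplifying: h(y) = y^3 + 5*y^2 + 32*y + 16.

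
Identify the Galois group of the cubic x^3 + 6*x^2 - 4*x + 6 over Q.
Gal(K/Q) = S_3 (symmetric group of order 6)

Compute the discriminant of x^3 + (6)*x^2 + (-4)*x + (6): Δ = -7916. Since Δ is not a rational square, the Galois group is not contained in A_3; it must be the full S_3 (irreducibility of the cubic rules out anything smaller).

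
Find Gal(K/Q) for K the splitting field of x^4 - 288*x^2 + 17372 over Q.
Gal(K/Q) = V_4 (Klein four-group, Z/2Z × Z/2Z)

f factors as (x^2 - 202)(x^2 - 86), so the splitting field is K = Q(sqrt(202), sqrt(86)). The elements 202, 86, 17372 are all non-squares in Q, so sqrt(202) and sqrt(86) generate independent quadratic extensions. Thus [K:Q] = 4 and Gal(K/Q) is generated by the two order-2 automorphisms sqrt(202) ↦ -sqrt(202) and sqrt(86) ↦ -sqrt(86), giving V_4.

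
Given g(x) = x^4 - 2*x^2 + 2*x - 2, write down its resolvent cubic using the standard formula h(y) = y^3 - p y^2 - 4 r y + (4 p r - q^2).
h(y) = y^3 + 2*y^2 + 8*y + 12

Identify coefficients: p = -2, q = 2, r = -2.
Plug into h(y) = y^3 - p y^2 - 4 r y + (4 p r - q^2):
  h(y) = y^3 - (-2) y^2 - 4*(-2) y + (4*(-2)*(-2) - (2)^2)
       = y^3 + (2) y^2 + (8) y + (12).
Simplifying: h(y) = y^3 + 2*y^2 + 8*y + 12.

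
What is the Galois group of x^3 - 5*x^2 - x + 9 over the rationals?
Gal(K/Q) = S_3 (symmetric group of order 6)

Compute the discriminant of x^3 + (-5)*x^2 + (-1)*x + (9): Δ = 3152. Since Δ is not a rational square, the Galois group is not contained in A_3; it must be the full S_3 (irreducibility of the cubic rules out anything smaller).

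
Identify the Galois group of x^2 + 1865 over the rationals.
Gal(K/Q) = Z/2Z (cyclic of order 2)

x^2 + 1865 is irreducible over Q since -1865 is not a rational square. The splitting field Q(sqrt(-1865)) has degree 2 over Q, and its unique nontrivial automorphism is sqrt(-1865) ↦ -sqrt(-1865). Hence Gal(Q(sqrt(-1865))/Q) = Z/2Z.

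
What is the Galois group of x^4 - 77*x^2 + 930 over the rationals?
Gal(K/Q) = V_4 (Klein four-group, Z/2Z × Z/2Z)

f factors as (x^2 - 15)(x^2 - 62), so the splitting field is K = Q(sqrt(15), sqrt(62)). The elements 15, 62, 930 are all non-squares in Q, so sqrt(15) and sqrt(62) generate independent quadratic extensions. Thus [K:Q] = 4 and Gal(K/Q) is generated by the two order-2 automorphisms sqrt(15) ↦ -sqrt(15) and sqrt(62) ↦ -sqrt(62), giving V_4.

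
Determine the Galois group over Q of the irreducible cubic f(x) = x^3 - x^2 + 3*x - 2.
Gal(K/Q) = S_3 (symmetric group of order 6)

Compute the discriminant of x^3 + (-1)*x^2 + (3)*x + (-2): Δ = -107. Since Δ is not a rational square, the Galois group is not contained in A_3; it must be the full S_3 (irreducibility of the cubic rules out anything smaller).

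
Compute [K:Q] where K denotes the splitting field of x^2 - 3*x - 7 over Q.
[K:Q] = 2

The discriminant of x^2 + (-3)*x + (-7) is b^2 - 4c = 9 - (-28) = 37. Since 37 is not a perfect square in Q, the polynomial is irreducible over Q. Its two roots generate a degree-2 extension, so [K:Q] = 2.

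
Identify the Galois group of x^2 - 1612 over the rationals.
Gal(K/Q) = Z/2Z (cyclic of order 2)

x^2 - 1612 is irreducible over Q since 1612 is not a rational square. The splitting field Q(sqrt(1612)) has degree 2 over Q, and its unique nontrivial automorphism is sqrt(1612) ↦ -sqrt(1612). Hence Gal(Q(sqrt(1612))/Q) = Z/2Z.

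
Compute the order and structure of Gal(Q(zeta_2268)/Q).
|Gal(Q(zeta_2268)/Q)| = phi(2268) = 648; group ≅ (Z/2268Z)^* ≅ Z/2Z × Z/6Z × Z/54Z

The n-th cyclotomic polynomial Φ_2268(x) is the minimal polynomial of zeta_2268 over Q and has degree phi(2268) = 648. So Q(zeta_2268) is a degree-648 Galois extension with Galois group (Z/2268Z)^*. By CRT, (Z/2268Z)^* ≅ (Z/4Z)^* × (Z/81Z)^* × (Z/7Z)^*. Each prime-power unit group is (Z/4Z)^* ≅ Z/2Z; (Z/81Z)^* ≅ Z/54Z; (Z/7Z)^* ≅ Z/6Z. Hence Gal(Q(zeta_2268)/Q) ≅ Z/2Z × Z/6Z × Z/54Z.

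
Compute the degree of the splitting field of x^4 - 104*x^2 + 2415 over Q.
[K:Q] = 4

f factors as (x^2 - 69)(x^2 - 35); the splitting field is K = Q(sqrt(69), sqrt(35)). Since 69, 35, and 2415 are all non-squares in Q, the three subfields Q(sqrt(69)), Q(sqrt(35)), Q(sqrt(2415)) are distinct degree-2 extensions, so [K:Q] = 4 (Klein four Galois group).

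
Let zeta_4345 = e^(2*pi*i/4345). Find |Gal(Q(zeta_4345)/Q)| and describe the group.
|Gal(Q(zeta_4345)/Q)| = phi(4345) = 3120; group ≅ (Z/4345Z)^* ≅ Z/4Z × Z/10Z × Z/78Z

The n-th cyclotomic polynomial Φ_4345(x) is the minimal polynomial of zeta_4345 over Q and has degree phi(4345) = 3120. So Q(zeta_4345) is a degree-3120 Galois extension with Galois group (Z/4345Z)^*. By CRT, (Z/4345Z)^* ≅ (Z/5Z)^* × (Z/11Z)^* × (Z/79Z)^*. Each prime-power unit group is (Z/5Z)^* ≅ Z/4Z; (Z/11Z)^* ≅ Z/10Z; (Z/79Z)^* ≅ Z/78Z. Hence Gal(Q(zeta_4345)/Q) ≅ Z/4Z × Z/10Z × Z/78Z.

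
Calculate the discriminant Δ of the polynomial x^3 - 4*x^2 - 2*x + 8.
Δ = 1568

For x^3 + a x^2 + b x + c the discriminant is Δ = 18 a b c - 4 a^3 c + a^2 b^2 - 4 b^3 - 27 c^2.
Plug a = -4, b = -2, c = 8:
  18*(-4)*(-2)*(8) - 4*(-4)^3*(8) + (-4)^2*(-2)^2 - 4*(-2)^3 - 27*(8)^2
  = 1152 + (2048) + 64 + (32) + (-1728)
  = 1568.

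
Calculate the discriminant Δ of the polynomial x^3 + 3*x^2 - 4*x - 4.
Δ = 1264

For x^3 + a x^2 + b x + c the discriminant is Δ = 18 a b c - 4 a^3 c + a^2 b^2 - 4 b^3 - 27 c^2.
Plug a = 3, b = -4, c = -4:
  18*(3)*(-4)*(-4) - 4*(3)^3*(-4) + (3)^2*(-4)^2 - 4*(-4)^3 - 27*(-4)^2
  = 864 + (432) + 144 + (256) + (-432)
  = 1264.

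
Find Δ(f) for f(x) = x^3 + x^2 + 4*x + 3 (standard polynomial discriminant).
Δ = -279

For x^3 + a x^2 + b x + c the discriminant is Δ = 18 a b c - 4 a^3 c + a^2 b^2 - 4 b^3 - 27 c^2.
Plug a = 1, b = 4, c = 3:
  18*(1)*(4)*(3) - 4*(1)^3*(3) + (1)^2*(4)^2 - 4*(4)^3 - 27*(3)^2
  = 216 + (-12) + 16 + (-256) + (-243)
  = -279.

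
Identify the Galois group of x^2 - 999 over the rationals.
Gal(K/Q) = Z/2Z (cyclic of order 2)

x^2 - 999 is irreducible over Q since 999 is not a rational square. The splitting field Q(sqrt(999)) has degree 2 over Q, and its unique nontrivial automorphism is sqrt(999) ↦ -sqrt(999). Hence Gal(Q(sqrt(999))/Q) = Z/2Z.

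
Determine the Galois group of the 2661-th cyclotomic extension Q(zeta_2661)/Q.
|Gal(Q(zeta_2661)/Q)| = phi(2661) = 1772; group ≅ (Z/2661Z)^* ≅ Z/2Z × Z/886Z

The n-th cyclotomic polynomial Φ_2661(x) is the minimal polynomial of zeta_2661 over Q and has degree phi(2661) = 1772. So Q(zeta_2661) is a degree-1772 Galois extension with Galois group (Z/2661Z)^*. By CRT, (Z/2661Z)^* ≅ (Z/3Z)^* × (Z/887Z)^*. Each prime-power unit group is (Z/3Z)^* ≅ Z/2Z; (Z/887Z)^* ≅ Z/886Z. Hence Gal(Q(zeta_2661)/Q) ≅ Z/2Z × Z/886Z.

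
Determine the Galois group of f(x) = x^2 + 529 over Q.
Gal(K/Q) = Z/2Z (cyclic of order 2)

x^2 + 529 is irreducible over Q since -529 is not a rational square. The splitting field Q(sqrt(-529)) has degree 2 over Q, and its unique nontrivial automorphism is sqrt(-529) ↦ -sqrt(-529). Hence Gal(Q(sqrt(-529))/Q) = Z/2Z.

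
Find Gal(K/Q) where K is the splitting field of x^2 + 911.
Gal(K/Q) = Z/2Z (cyclic of order 2)

x^2 + 911 is irreducible over Q since -911 is not a rational square. The splitting field Q(sqrt(-911)) has degree 2 over Q, and its unique nontrivial automorphism is sqrt(-911) ↦ -sqrt(-911). Hence Gal(Q(sqrt(-911))/Q) = Z/2Z.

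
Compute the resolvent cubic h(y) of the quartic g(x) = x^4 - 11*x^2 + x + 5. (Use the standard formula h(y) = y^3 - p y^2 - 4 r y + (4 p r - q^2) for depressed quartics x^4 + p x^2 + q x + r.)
h(y) = y^3 + 11*y^2 - 20*y - 221

Identify coefficients: p = -11, q = 1, r = 5.
Plug into h(y) = y^3 - p y^2 - 4 r y + (4 p r - q^2):
  h(y) = y^3 - (-11) y^2 - 4*(5) y + (4*(-11)*(5) - (1)^2)
       = y^3 + (11) y^2 + (-20) y + (-221).
Simplifying: h(y) = y^3 + 11*y^2 - 20*y - 221.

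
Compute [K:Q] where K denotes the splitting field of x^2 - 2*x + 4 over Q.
[K:Q] = 2

The discriminant of x^2 + (-2)*x + (4) is b^2 - 4c = 4 - (16) = -12. Since -12 is not a perfect square in Q, the polynomial is irreducible over Q. Its two roots generate a degree-2 extension, so [K:Q] = 2.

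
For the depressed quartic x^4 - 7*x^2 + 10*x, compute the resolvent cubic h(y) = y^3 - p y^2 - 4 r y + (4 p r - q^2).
h(y) = y^3 + 7*y^2 - 100

Identify coefficients: p = -7, q = 10, r = 0.
Plug into h(y) = y^3 - p y^2 - 4 r y + (4 p r - q^2):
  h(y) = y^3 - (-7) y^2 - 4*(0) y + (4*(-7)*(0) - (10)^2)
       = y^3 + (7) y^2 + (0) y + (-100).
Simplifying: h(y) = y^3 + 7*y^2 - 100.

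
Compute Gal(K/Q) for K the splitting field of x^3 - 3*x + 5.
Gal(K/Q) = S_3 (symmetric group of order 6)

Compute the discriminant of x^3 + (0)*x^2 + (-3)*x + (5): Δ = -567. Since Δ is not a rational square, the Galois group is not contained in A_3; it must be the full S_3 (irreducibility of the cubic rules out anything smaller).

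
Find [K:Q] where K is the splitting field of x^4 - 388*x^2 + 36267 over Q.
[K:Q] = 4

f factors as (x^2 - 157)(x^2 - 231); the splitting field is K = Q(sqrt(157), sqrt(231)). Since 157, 231, and 36267 are all non-squares in Q, the three subfields Q(sqrt(157)), Q(sqrt(231)), Q(sqrt(36267)) are distinct degree-2 extensions, so [K:Q] = 4 (Klein four Galois group).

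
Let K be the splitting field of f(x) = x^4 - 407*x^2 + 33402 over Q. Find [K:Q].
[K:Q] = 4

f factors as (x^2 - 293)(x^2 - 114); the splitting field is K = Q(sqrt(293), sqrt(114)). Since 293, 114, and 33402 are all non-squares in Q, the three subfields Q(sqrt(293)), Q(sqrt(114)), Q(sqrt(33402)) are distinct degree-2 extensions, so [K:Q] = 4 (Klein four Galois group).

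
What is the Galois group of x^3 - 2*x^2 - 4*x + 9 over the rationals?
Gal(K/Q) = S_3 (symmetric group of order 6)

Compute the discriminant of x^3 + (-2)*x^2 + (-4)*x + (9): Δ = -283. Since Δ is not a rational square, the Galois group is not contained in A_3; it must be the full S_3 (irreducibility of the cubic rules out anything smaller).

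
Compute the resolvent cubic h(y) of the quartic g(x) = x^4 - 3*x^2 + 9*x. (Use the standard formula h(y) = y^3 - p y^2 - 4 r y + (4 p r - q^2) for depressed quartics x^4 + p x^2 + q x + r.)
h(y) = y^3 + 3*y^2 - 81

Identify coefficients: p = -3, q = 9, r = 0.
Plug into h(y) = y^3 - p y^2 - 4 r y + (4 p r - q^2):
  h(y) = y^3 - (-3) y^2 - 4*(0) y + (4*(-3)*(0) - (9)^2)
       = y^3 + (3) y^2 + (0) y + (-81).
Simplifying: h(y) = y^3 + 3*y^2 - 81.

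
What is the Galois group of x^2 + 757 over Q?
Gal(K/Q) = Z/2Z (cyclic of order 2)

x^2 + 757 is irreducible over Q since -757 is not a rational square. The splitting field Q(sqrt(-757)) has degree 2 over Q, and its unique nontrivial automorphism is sqrt(-757) ↦ -sqrt(-757). Hence Gal(Q(sqrt(-757))/Q) = Z/2Z.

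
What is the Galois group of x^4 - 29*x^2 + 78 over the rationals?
Gal(K/Q) = V_4 (Klein four-group, Z/2Z × Z/2Z)

f factors as (x^2 - 3)(x^2 - 26), so the splitting field is K = Q(sqrt(3), sqrt(26)). The elements 3, 26, 78 are all non-squares in Q, so sqrt(3) and sqrt(26) generate independent quadratic extensions. Thus [K:Q] = 4 and Gal(K/Q) is generated by the two order-2 automorphisms sqrt(3) ↦ -sqrt(3) and sqrt(26) ↦ -sqrt(26), giving V_4.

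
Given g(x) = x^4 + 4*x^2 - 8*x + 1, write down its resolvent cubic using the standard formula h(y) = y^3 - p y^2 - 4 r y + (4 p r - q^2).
h(y) = y^3 - 4*y^2 - 4*y - 48

Identify coefficients: p = 4, q = -8, r = 1.
Plug into h(y) = y^3 - p y^2 - 4 r y + (4 p r - q^2):
  h(y) = y^3 - (4) y^2 - 4*(1) y + (4*(4)*(1) - (-8)^2)
       = y^3 + (-4) y^2 + (-4) y + (-48).
Simplifying: h(y) = y^3 - 4*y^2 - 4*y - 48.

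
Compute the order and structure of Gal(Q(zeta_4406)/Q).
|Gal(Q(zeta_4406)/Q)| = phi(4406) = 2202; group ≅ (Z/4406Z)^* ≅ Z/2202Z

The n-th cyclotomic polynomial Φ_4406(x) is the minimal polynomial of zeta_4406 over Q and has degree phi(4406) = 2202. So Q(zeta_4406) is a degree-2202 Galois extension with Galois group (Z/4406Z)^*. By CRT, (Z/4406Z)^* ≅ (Z/2Z)^* × (Z/2203Z)^*. Each prime-power unit group is (Z/2Z)^* ≅ trivial group (order 1); (Z/2203Z)^* ≅ Z/2202Z. Hence Gal(Q(zeta_4406)/Q) ≅ Z/2202Z.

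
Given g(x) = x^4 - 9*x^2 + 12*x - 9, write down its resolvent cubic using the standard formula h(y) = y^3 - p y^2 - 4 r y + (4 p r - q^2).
h(y) = y^3 + 9*y^2 + 36*y + 180

Identify coefficients: p = -9, q = 12, r = -9.
Plug into h(y) = y^3 - p y^2 - 4 r y + (4 p r - q^2):
  h(y) = y^3 - (-9) y^2 - 4*(-9) y + (4*(-9)*(-9) - (12)^2)
       = y^3 + (9) y^2 + (36) y + (180).
Simplifying: h(y) = y^3 + 9*y^2 + 36*y + 180.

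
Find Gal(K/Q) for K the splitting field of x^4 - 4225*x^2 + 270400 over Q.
Gal(K/Q) = Z/2Z (cyclic of order 2)

f factors as (x^2 - 65)(x^2 - 4160), so the splitting field is K = Q(sqrt(65), sqrt(4160)). The squarefree part of 65 is 65 and the squarefree part of 4160 is also 65, so sqrt(65) and sqrt(4160) are both rational multiples of sqrt(65). Hence Q(sqrt(65)) = Q(sqrt(4160)) = Q(sqrt(65)), and the splitting field collapses to a single degree-2 extension with Galois group Z/2Z.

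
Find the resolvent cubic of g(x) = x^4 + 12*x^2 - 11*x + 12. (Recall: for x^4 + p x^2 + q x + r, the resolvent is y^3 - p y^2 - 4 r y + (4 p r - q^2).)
h(y) = y^3 - 12*y^2 - 48*y + 455

Identify coefficients: p = 12, q = -11, r = 12.
Plug into h(y) = y^3 - p y^2 - 4 r y + (4 p r - q^2):
  h(y) = y^3 - (12) y^2 - 4*(12) y + (4*(12)*(12) - (-11)^2)
       = y^3 + (-12) y^2 + (-48) y + (455).
Simplifying: h(y) = y^3 - 12*y^2 - 48*y + 455.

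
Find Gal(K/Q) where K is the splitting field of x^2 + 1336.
Gal(K/Q) = Z/2Z (cyclic of order 2)

x^2 + 1336 is irreducible over Q since -1336 is not a rational square. The splitting field Q(sqrt(-1336)) has degree 2 over Q, and its unique nontrivial automorphism is sqrt(-1336) ↦ -sqrt(-1336). Hence Gal(Q(sqrt(-1336))/Q) = Z/2Z.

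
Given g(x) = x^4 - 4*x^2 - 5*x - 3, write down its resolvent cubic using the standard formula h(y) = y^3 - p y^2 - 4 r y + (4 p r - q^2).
h(y) = y^3 + 4*y^2 + 12*y + 23

Identify coefficients: p = -4, q = -5, r = -3.
Plug into h(y) = y^3 - p y^2 - 4 r y + (4 p r - q^2):
  h(y) = y^3 - (-4) y^2 - 4*(-3) y + (4*(-4)*(-3) - (-5)^2)
       = y^3 + (4) y^2 + (12) y + (23).
Simplifying: h(y) = y^3 + 4*y^2 + 12*y + 23.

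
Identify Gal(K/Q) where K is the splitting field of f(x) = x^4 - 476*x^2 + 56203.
Gal(K/Q) = V_4 (Klein four-group, Z/2Z × Z/2Z)

f factors as (x^2 - 217)(x^2 - 259), so the splitting field is K = Q(sqrt(217), sqrt(259)). The elements 217, 259, 56203 are all non-squares in Q, so sqrt(217) and sqrt(259) generate independent quadratic extensions. Thus [K:Q] = 4 and Gal(K/Q) is generated by the two order-2 automorphisms sqrt(217) ↦ -sqrt(217) and sqrt(259) ↦ -sqrt(259), giving V_4.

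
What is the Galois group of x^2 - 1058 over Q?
Gal(K/Q) = Z/2Z (cyclic of order 2)

x^2 - 1058 is irreducible over Q since 1058 is not a rational square. The splitting field Q(sqrt(1058)) has degree 2 over Q, and its unique nontrivial automorphism is sqrt(1058) ↦ -sqrt(1058). Hence Gal(Q(sqrt(1058))/Q) = Z/2Z.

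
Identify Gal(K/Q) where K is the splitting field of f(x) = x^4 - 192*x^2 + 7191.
Gal(K/Q) = V_4 (Klein four-group, Z/2Z × Z/2Z)

f factors as (x^2 - 51)(x^2 - 141), so the splitting field is K = Q(sqrt(51), sqrt(141)). The elements 51, 141, 7191 are all non-squares in Q, so sqrt(51) and sqrt(141) generate independent quadratic extensions. Thus [K:Q] = 4 and Gal(K/Q) is generated by the two order-2 automorphisms sqrt(51) ↦ -sqrt(51) and sqrt(141) ↦ -sqrt(141), giving V_4.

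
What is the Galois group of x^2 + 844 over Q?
Gal(K/Q) = Z/2Z (cyclic of order 2)

x^2 + 844 is irreducible over Q since -844 is not a rational square. The splitting field Q(sqrt(-844)) has degree 2 over Q, and its unique nontrivial automorphism is sqrt(-844) ↦ -sqrt(-844). Hence Gal(Q(sqrt(-844))/Q) = Z/2Z.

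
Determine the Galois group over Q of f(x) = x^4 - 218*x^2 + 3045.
Gal(K/Q) = V_4 (Klein four-group, Z/2Z × Z/2Z)

f factors as (x^2 - 15)(x^2 - 203), so the splitting field is K = Q(sqrt(15), sqrt(203)). The elements 15, 203, 3045 are all non-squares in Q, so sqrt(15) and sqrt(203) generate independent quadratic extensions. Thus [K:Q] = 4 and Gal(K/Q) is generated by the two order-2 automorphisms sqrt(15) ↦ -sqrt(15) and sqrt(203) ↦ -sqrt(203), giving V_4.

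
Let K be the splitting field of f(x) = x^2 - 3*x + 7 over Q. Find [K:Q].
[K:Q] = 2

The discriminant of x^2 + (-3)*x + (7) is b^2 - 4c = 9 - (28) = -19. Since -19 is not a perfect square in Q, the polynomial is irreducible over Q. Its two roots generate a degree-2 extension, so [K:Q] = 2.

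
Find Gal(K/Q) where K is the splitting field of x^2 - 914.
Gal(K/Q) = Z/2Z (cyclic of order 2)

x^2 - 914 is irreducible over Q since 914 is not a rational square. The splitting field Q(sqrt(914)) has degree 2 over Q, and its unique nontrivial automorphism is sqrt(914) ↦ -sqrt(914). Hence Gal(Q(sqrt(914))/Q) = Z/2Z.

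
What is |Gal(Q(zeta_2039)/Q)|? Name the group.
|Gal(Q(zeta_2039)/Q)| = phi(2039) = 2038; group ≅ (Z/2039Z)^* ≅ Z/2038Z

The n-th cyclotomic polynomial Φ_2039(x) is the minimal polynomial of zeta_2039 over Q and has degree phi(2039) = 2038. So Q(zeta_2039) is a degree-2038 Galois extension with Galois group (Z/2039Z)^*. (Z/2039Z)^* is cyclic since 2039 is an odd prime power (or 4). Hence Gal(Q(zeta_2039)/Q) ≅ Z/2038Z.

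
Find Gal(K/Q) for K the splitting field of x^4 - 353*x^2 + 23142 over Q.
Gal(K/Q) = V_4 (Klein four-group, Z/2Z × Z/2Z)

f factors as (x^2 - 87)(x^2 - 266), so the splitting field is K = Q(sqrt(87), sqrt(266)). The elements 87, 266, 23142 are all non-squares in Q, so sqrt(87) and sqrt(266) generate independent quadratic extensions. Thus [K:Q] = 4 and Gal(K/Q) is generated by the two order-2 automorphisms sqrt(87) ↦ -sqrt(87) and sqrt(266) ↦ -sqrt(266), giving V_4.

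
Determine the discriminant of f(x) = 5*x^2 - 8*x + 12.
Δ = -176

For a quadratic a x^2 + b x + c the discriminant is Δ = b^2 - 4ac = (-8)^2 - 4*(5)*(12) = 64 - (240) = -176.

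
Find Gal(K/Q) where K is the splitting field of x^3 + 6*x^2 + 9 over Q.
Gal(K/Q) = S_3 (symmetric group of order 6)

Compute the discriminant of x^3 + (6)*x^2 + (0)*x + (9): Δ = -9963. Since Δ is not a rational square, the Galois group is not contained in A_3; it must be the full S_3 (irreducibility of the cubic rules out anything smaller).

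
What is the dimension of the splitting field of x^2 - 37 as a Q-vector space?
[K:Q] = 2

The polynomial x^2 - 37 is irreducible over Q since 37 is not a perfect square. Its splitting field is Q(sqrt(37)), which has degree 2 over Q.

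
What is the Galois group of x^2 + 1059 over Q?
Gal(K/Q) = Z/2Z (cyclic of order 2)

x^2 + 1059 is irreducible over Q since -1059 is not a rational square. The splitting field Q(sqrt(-1059)) has degree 2 over Q, and its unique nontrivial automorphism is sqrt(-1059) ↦ -sqrt(-1059). Hence Gal(Q(sqrt(-1059))/Q) = Z/2Z.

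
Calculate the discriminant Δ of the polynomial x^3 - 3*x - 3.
Δ = -135

For a depressed cubic x^3 + p x + q the discriminant is Δ = -4 p^3 - 27 q^2 = -4*(-3)^3 - 27*(-3)^2 = 108 - 243 = -135.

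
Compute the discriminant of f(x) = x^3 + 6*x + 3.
Δ = -1107

For a depressed cubic x^3 + p x + q the discriminant is Δ = -4 p^3 - 27 q^2 = -4*(6)^3 - 27*(3)^2 = -864 - 243 = -1107.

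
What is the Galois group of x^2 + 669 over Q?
Gal(K/Q) = Z/2Z (cyclic of order 2)

x^2 + 669 is irreducible over Q since -669 is not a rational square. The splitting field Q(sqrt(-669)) has degree 2 over Q, and its unique nontrivial automorphism is sqrt(-669) ↦ -sqrt(-669). Hence Gal(Q(sqrt(-669))/Q) = Z/2Z.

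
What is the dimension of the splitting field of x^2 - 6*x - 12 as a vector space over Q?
[K:Q] = 2

The discriminant of x^2 + (-6)*x + (-12) is b^2 - 4c = 36 - (-48) = 84. Since 84 is not a perfect square in Q, the polynomial is irreducible over Q. Its two roots generate a degree-2 extension, so [K:Q] = 2.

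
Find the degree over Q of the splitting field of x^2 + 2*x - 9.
[K:Q] = 2

The discriminant of x^2 + (2)*x + (-9) is b^2 - 4c = 4 - (-36) = 40. Since 40 is not a perfect square in Q, the polynomial is irreducible over Q. Its two roots generate a degree-2 extension, so [K:Q] = 2.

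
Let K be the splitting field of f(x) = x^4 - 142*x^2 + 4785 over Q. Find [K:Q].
[K:Q] = 4

f factors as (x^2 - 87)(x^2 - 55); the splitting field is K = Q(sqrt(87), sqrt(55)). Since 87, 55, and 4785 are all non-squares in Q, the three subfields Q(sqrt(87)), Q(sqrt(55)), Q(sqrt(4785)) are distinct degree-2 extensions, so [K:Q] = 4 (Klein four Galois group).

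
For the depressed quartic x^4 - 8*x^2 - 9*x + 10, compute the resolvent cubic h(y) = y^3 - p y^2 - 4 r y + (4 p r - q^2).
h(y) = y^3 + 8*y^2 - 40*y - 401

Identify coefficients: p = -8, q = -9, r = 10.
Plug into h(y) = y^3 - p y^2 - 4 r y + (4 p r - q^2):
  h(y) = y^3 - (-8) y^2 - 4*(10) y + (4*(-8)*(10) - (-9)^2)
       = y^3 + (8) y^2 + (-40) y + (-401).
Simplifying: h(y) = y^3 + 8*y^2 - 40*y - 401.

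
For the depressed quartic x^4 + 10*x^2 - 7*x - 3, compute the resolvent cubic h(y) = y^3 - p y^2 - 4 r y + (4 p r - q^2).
h(y) = y^3 - 10*y^2 + 12*y - 169

Identify coefficients: p = 10, q = -7, r = -3.
Plug into h(y) = y^3 - p y^2 - 4 r y + (4 p r - q^2):
  h(y) = y^3 - (10) y^2 - 4*(-3) y + (4*(10)*(-3) - (-7)^2)
       = y^3 + (-10) y^2 + (12) y + (-169).
Simplifying: h(y) = y^3 - 10*y^2 + 12*y - 169.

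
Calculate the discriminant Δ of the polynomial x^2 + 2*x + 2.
Δ = -4

For a quadratic a x^2 + b x + c the discriminant is Δ = b^2 - 4ac = (2)^2 - 4*(1)*(2) = 4 - (8) = -4.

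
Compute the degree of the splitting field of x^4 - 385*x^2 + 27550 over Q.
[K:Q] = 4

f factors as (x^2 - 290)(x^2 - 95); the splitting field is K = Q(sqrt(290), sqrt(95)). Since 290, 95, and 27550 are all non-squares in Q, the three subfields Q(sqrt(290)), Q(sqrt(95)), Q(sqrt(27550)) are distinct degree-2 extensions, so [K:Q] = 4 (Klein four Galois group).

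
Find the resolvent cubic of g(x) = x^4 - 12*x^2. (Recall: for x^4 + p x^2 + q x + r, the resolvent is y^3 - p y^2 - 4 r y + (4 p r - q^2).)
h(y) = y^3 + 12*y^2

Identify coefficients: p = -12, q = 0, r = 0.
Plug into h(y) = y^3 - p y^2 - 4 r y + (4 p r - q^2):
  h(y) = y^3 - (-12) y^2 - 4*(0) y + (4*(-12)*(0) - (0)^2)
       = y^3 + (12) y^2 + (0) y + (0).
Simplifying: h(y) = y^3 + 12*y^2.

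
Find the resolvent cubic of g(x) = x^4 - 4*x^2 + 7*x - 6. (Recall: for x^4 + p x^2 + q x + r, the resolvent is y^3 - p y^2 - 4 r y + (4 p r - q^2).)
h(y) = y^3 + 4*y^2 + 24*y + 47

Identify coefficients: p = -4, q = 7, r = -6.
Plug into h(y) = y^3 - p y^2 - 4 r y + (4 p r - q^2):
  h(y) = y^3 - (-4) y^2 - 4*(-6) y + (4*(-4)*(-6) - (7)^2)
       = y^3 + (4) y^2 + (24) y + (47).
Simplifying: h(y) = y^3 + 4*y^2 + 24*y + 47.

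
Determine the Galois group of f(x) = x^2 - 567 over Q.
Gal(K/Q) = Z/2Z (cyclic of order 2)

x^2 - 567 is irreducible over Q since 567 is not a rational square. The splitting field Q(sqrt(567)) has degree 2 over Q, and its unique nontrivial automorphism is sqrt(567) ↦ -sqrt(567). Hence Gal(Q(sqrt(567))/Q) = Z/2Z.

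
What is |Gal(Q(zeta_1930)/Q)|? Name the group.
|Gal(Q(zeta_1930)/Q)| = phi(1930) = 768; group ≅ (Z/1930Z)^* ≅ Z/4Z × Z/192Z

The n-th cyclotomic polynomial Φ_1930(x) is the minimal polynomial of zeta_1930 over Q and has degree phi(1930) = 768. So Q(zeta_1930) is a degree-768 Galois extension with Galois group (Z/1930Z)^*. By CRT, (Z/1930Z)^* ≅ (Z/2Z)^* × (Z/5Z)^* × (Z/193Z)^*. Each prime-power unit group is (Z/2Z)^* ≅ trivial group (order 1); (Z/5Z)^* ≅ Z/4Z; (Z/193Z)^* ≅ Z/192Z. Hence Gal(Q(zeta_1930)/Q) ≅ Z/4Z × Z/192Z.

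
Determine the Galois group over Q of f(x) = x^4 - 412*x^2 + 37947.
Gal(K/Q) = V_4 (Klein four-group, Z/2Z × Z/2Z)

f factors as (x^2 - 273)(x^2 - 139), so the splitting field is K = Q(sqrt(273), sqrt(139)). The elements 273, 139, 37947 are all non-squares in Q, so sqrt(273) and sqrt(139) generate independent quadratic extensions. Thus [K:Q] = 4 and Gal(K/Q) is generated by the two order-2 automorphisms sqrt(273) ↦ -sqrt(273) and sqrt(139) ↦ -sqrt(139), giving V_4.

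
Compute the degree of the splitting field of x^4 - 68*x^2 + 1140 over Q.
[K:Q] = 4

f factors as (x^2 - 38)(x^2 - 30); the splitting field is K = Q(sqrt(38), sqrt(30)). Since 38, 30, and 1140 are all non-squares in Q, the three subfields Q(sqrt(38)), Q(sqrt(30)), Q(sqrt(1140)) are distinct degree-2 extensions, so [K:Q] = 4 (Klein four Galois group).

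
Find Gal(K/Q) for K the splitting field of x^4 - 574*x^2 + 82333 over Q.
Gal(K/Q) = V_4 (Klein four-group, Z/2Z × Z/2Z)

f factors as (x^2 - 293)(x^2 - 281), so the splitting field is K = Q(sqrt(293), sqrt(281)). The elements 293, 281, 82333 are all non-squares in Q, so sqrt(293) and sqrt(281) generate independent quadratic extensions. Thus [K:Q] = 4 and Gal(K/Q) is generated by the two order-2 automorphisms sqrt(293) ↦ -sqrt(293) and sqrt(281) ↦ -sqrt(281), giving V_4.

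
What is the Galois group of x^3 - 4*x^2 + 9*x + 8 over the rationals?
Gal(K/Q) = S_3 (symmetric group of order 6)

Compute the discriminant of x^3 + (-4)*x^2 + (9)*x + (8): Δ = -6484. Since Δ is not a rational square, the Galois group is not contained in A_3; it must be the full S_3 (irreducibility of the cubic rules out anything smaller).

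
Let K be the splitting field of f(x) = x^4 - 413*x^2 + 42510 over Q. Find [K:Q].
[K:Q] = 4

f factors as (x^2 - 195)(x^2 - 218); the splitting field is K = Q(sqrt(195), sqrt(218)). Since 195, 218, and 42510 are all non-squares in Q, the three subfields Q(sqrt(195)), Q(sqrt(218)), Q(sqrt(42510)) are distinct degree-2 extensions, so [K:Q] = 4 (Klein four Galois group).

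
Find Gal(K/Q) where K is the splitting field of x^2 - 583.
Gal(K/Q) = Z/2Z (cyclic of order 2)

x^2 - 583 is irreducible over Q since 583 is not a rational square. The splitting field Q(sqrt(583)) has degree 2 over Q, and its unique nontrivial automorphism is sqrt(583) ↦ -sqrt(583). Hence Gal(Q(sqrt(583))/Q) = Z/2Z.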